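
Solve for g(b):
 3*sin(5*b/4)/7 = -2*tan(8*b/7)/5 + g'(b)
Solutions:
 g(b) = C1 - 7*log(cos(8*b/7))/20 - 12*cos(5*b/4)/35


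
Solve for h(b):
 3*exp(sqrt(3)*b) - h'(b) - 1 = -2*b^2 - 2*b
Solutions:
 h(b) = C1 + 2*b^3/3 + b^2 - b + sqrt(3)*exp(sqrt(3)*b)


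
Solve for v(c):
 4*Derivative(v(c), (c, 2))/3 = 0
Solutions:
 v(c) = C1 + C2*c


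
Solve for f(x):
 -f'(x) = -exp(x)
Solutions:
 f(x) = C1 + exp(x)


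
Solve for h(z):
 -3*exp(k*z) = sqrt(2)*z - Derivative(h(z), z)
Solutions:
 h(z) = C1 + sqrt(2)*z^2/2 + 3*exp(k*z)/k


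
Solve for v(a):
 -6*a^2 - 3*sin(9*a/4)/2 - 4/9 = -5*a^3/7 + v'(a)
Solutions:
 v(a) = C1 + 5*a^4/28 - 2*a^3 - 4*a/9 + 2*cos(9*a/4)/3


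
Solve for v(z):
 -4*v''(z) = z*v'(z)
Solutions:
 v(z) = C1 + C2*erf(sqrt(2)*z/4)


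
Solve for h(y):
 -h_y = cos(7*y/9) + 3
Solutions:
 h(y) = C1 - 3*y - 9*sin(7*y/9)/7


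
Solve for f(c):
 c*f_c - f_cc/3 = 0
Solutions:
 f(c) = C1 + C2*erfi(sqrt(6)*c/2)


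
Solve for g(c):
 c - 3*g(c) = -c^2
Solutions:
 g(c) = c*(c + 1)/3


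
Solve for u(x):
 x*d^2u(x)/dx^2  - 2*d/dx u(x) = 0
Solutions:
 u(x) = C1 + C2*x^3


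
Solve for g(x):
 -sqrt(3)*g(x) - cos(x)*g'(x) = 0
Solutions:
 g(x) = C1*(sin(x) - 1)^(sqrt(3)/2)/(sin(x) + 1)^(sqrt(3)/2)


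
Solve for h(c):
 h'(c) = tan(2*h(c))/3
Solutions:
 h(c) = -asin(C1*exp(2*c/3))/2 + pi/2
 h(c) = asin(C1*exp(2*c/3))/2


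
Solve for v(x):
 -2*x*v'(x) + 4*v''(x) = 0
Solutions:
 v(x) = C1 + C2*erfi(x/2)


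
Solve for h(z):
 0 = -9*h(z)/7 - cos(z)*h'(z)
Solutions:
 h(z) = C1*(sin(z) - 1)^(9/14)/(sin(z) + 1)^(9/14)


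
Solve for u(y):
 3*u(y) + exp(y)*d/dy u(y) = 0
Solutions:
 u(y) = C1*exp(3*exp(-y))


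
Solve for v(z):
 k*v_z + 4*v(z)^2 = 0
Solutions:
 v(z) = k/(C1*k + 4*z)


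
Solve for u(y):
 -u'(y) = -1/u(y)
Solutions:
 u(y) = -sqrt(C1 + 2*y)
 u(y) = sqrt(C1 + 2*y)


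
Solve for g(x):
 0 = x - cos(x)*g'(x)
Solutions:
 g(x) = C1 + Integral(x/cos(x), x)


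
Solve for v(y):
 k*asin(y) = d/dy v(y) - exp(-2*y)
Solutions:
 v(y) = C1 + k*y*asin(y) + k*sqrt(1 - y^2) - exp(-2*y)/2


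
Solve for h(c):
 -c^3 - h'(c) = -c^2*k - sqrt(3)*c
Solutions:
 h(c) = C1 - c^4/4 + c^3*k/3 + sqrt(3)*c^2/2


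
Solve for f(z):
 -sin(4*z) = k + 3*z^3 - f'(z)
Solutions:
 f(z) = C1 + k*z + 3*z^4/4 - cos(4*z)/4


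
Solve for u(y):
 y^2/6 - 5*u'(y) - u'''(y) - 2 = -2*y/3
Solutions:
 u(y) = C1 + C2*sin(sqrt(5)*y) + C3*cos(sqrt(5)*y) + y^3/90 + y^2/15 - 31*y/75


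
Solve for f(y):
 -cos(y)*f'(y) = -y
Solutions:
 f(y) = C1 + Integral(y/cos(y), y)


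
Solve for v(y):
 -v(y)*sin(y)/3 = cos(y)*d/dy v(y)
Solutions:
 v(y) = C1*cos(y)^(1/3)


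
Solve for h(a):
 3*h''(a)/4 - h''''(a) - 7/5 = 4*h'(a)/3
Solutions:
 h(a) = C1 + C2*exp(3^(1/3)*a*(3/(sqrt(247)/8 + 2)^(1/3) + 4*3^(1/3)*(sqrt(247)/8 + 2)^(1/3))/24)*sin(sqrt(3)*a*(-4*(9*sqrt(247)/8 + 18)^(1/3) + 9/(9*sqrt(247)/8 + 18)^(1/3))/24) + C3*exp(3^(1/3)*a*(3/(sqrt(247)/8 + 2)^(1/3) + 4*3^(1/3)*(sqrt(247)/8 + 2)^(1/3))/24)*cos(sqrt(3)*a*(-4*(9*sqrt(247)/8 + 18)^(1/3) + 9/(9*sqrt(247)/8 + 18)^(1/3))/24) + C4*exp(-3^(1/3)*a*(3/(sqrt(247)/8 + 2)^(1/3) + 4*3^(1/3)*(sqrt(247)/8 + 2)^(1/3))/12) - 21*a/20


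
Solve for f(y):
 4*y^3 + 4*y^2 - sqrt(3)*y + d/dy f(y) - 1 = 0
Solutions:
 f(y) = C1 - y^4 - 4*y^3/3 + sqrt(3)*y^2/2 + y


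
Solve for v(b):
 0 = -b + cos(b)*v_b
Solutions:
 v(b) = C1 + Integral(b/cos(b), b)


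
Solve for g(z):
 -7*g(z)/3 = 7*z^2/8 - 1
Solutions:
 g(z) = 3/7 - 3*z^2/8


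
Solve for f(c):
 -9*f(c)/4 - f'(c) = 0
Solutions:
 f(c) = C1*exp(-9*c/4)


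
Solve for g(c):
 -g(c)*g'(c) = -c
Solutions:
 g(c) = -sqrt(C1 + c^2)
 g(c) = sqrt(C1 + c^2)


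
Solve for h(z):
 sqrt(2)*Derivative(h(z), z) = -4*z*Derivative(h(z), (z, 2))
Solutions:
 h(z) = C1 + C2*z^(1 - sqrt(2)/4)


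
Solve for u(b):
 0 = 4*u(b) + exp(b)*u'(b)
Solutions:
 u(b) = C1*exp(4*exp(-b))


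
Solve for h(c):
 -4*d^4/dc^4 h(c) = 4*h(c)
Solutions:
 h(c) = (C1*sin(sqrt(2)*c/2) + C2*cos(sqrt(2)*c/2))*exp(-sqrt(2)*c/2) + (C3*sin(sqrt(2)*c/2) + C4*cos(sqrt(2)*c/2))*exp(sqrt(2)*c/2)


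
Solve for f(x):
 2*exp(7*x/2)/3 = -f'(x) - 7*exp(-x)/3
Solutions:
 f(x) = C1 - 4*exp(7*x/2)/21 + 7*exp(-x)/3


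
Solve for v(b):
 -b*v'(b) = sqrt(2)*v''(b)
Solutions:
 v(b) = C1 + C2*erf(2^(1/4)*b/2)


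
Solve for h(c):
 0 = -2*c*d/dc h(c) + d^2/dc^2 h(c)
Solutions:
 h(c) = C1 + C2*erfi(c)


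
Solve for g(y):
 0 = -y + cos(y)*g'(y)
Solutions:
 g(y) = C1 + Integral(y/cos(y), y)


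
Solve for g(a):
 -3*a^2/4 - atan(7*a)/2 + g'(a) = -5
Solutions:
 g(a) = C1 + a^3/4 + a*atan(7*a)/2 - 5*a - log(49*a^2 + 1)/28


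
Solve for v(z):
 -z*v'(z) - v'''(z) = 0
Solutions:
 v(z) = C1 + Integral(C2*airyai(-z) + C3*airybi(-z), z)


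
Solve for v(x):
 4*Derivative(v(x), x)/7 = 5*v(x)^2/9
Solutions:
 v(x) = -36/(C1 + 35*x)


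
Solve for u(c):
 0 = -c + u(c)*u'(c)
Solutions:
 u(c) = -sqrt(C1 + c^2)
 u(c) = sqrt(C1 + c^2)


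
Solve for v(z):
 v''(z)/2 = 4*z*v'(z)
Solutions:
 v(z) = C1 + C2*erfi(2*z)


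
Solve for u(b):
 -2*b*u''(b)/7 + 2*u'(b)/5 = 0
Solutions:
 u(b) = C1 + C2*b^(12/5)


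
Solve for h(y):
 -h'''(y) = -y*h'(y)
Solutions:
 h(y) = C1 + Integral(C2*airyai(y) + C3*airybi(y), y)


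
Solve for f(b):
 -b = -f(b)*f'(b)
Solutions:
 f(b) = -sqrt(C1 + b^2)
 f(b) = sqrt(C1 + b^2)


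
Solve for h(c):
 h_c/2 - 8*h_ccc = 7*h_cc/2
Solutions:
 h(c) = C1 + C2*exp(c*(-7 + sqrt(113))/32) + C3*exp(-c*(7 + sqrt(113))/32)


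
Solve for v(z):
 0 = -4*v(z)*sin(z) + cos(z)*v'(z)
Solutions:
 v(z) = C1/cos(z)^4


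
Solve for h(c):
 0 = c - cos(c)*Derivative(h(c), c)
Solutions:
 h(c) = C1 + Integral(c/cos(c), c)


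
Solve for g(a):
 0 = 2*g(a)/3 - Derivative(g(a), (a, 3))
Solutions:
 g(a) = C3*exp(2^(1/3)*3^(2/3)*a/3) + (C1*sin(2^(1/3)*3^(1/6)*a/2) + C2*cos(2^(1/3)*3^(1/6)*a/2))*exp(-2^(1/3)*3^(2/3)*a/6)


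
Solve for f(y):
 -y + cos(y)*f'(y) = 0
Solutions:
 f(y) = C1 + Integral(y/cos(y), y)


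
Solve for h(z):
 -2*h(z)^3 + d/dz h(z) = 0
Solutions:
 h(z) = -sqrt(2)*sqrt(-1/(C1 + 2*z))/2
 h(z) = sqrt(2)*sqrt(-1/(C1 + 2*z))/2


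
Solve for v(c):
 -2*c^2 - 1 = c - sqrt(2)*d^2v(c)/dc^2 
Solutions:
 v(c) = C1 + C2*c + sqrt(2)*c^4/12 + sqrt(2)*c^3/12 + sqrt(2)*c^2/4


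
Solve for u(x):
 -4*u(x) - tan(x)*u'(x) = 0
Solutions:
 u(x) = C1/sin(x)^4


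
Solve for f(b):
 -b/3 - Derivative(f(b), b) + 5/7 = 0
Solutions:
 f(b) = C1 - b^2/6 + 5*b/7


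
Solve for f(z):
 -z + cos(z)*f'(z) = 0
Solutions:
 f(z) = C1 + Integral(z/cos(z), z)


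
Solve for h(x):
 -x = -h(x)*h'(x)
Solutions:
 h(x) = -sqrt(C1 + x^2)
 h(x) = sqrt(C1 + x^2)


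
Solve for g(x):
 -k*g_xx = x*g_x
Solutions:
 g(x) = C1 + C2*sqrt(k)*erf(sqrt(2)*x*sqrt(1/k)/2)


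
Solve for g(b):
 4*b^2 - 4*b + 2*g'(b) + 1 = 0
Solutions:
 g(b) = C1 - 2*b^3/3 + b^2 - b/2


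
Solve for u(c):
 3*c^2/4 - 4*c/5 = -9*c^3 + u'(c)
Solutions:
 u(c) = C1 + 9*c^4/4 + c^3/4 - 2*c^2/5


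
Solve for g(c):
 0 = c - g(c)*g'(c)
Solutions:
 g(c) = -sqrt(C1 + c^2)
 g(c) = sqrt(C1 + c^2)


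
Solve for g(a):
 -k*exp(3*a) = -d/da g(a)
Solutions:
 g(a) = C1 + k*exp(3*a)/3


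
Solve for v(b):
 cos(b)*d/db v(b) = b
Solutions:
 v(b) = C1 + Integral(b/cos(b), b)


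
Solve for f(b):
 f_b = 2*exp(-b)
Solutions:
 f(b) = C1 - 2*exp(-b)


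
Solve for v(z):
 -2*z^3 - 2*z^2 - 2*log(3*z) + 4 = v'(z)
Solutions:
 v(z) = C1 - z^4/2 - 2*z^3/3 - 2*z*log(z) - z*log(9) + 6*z


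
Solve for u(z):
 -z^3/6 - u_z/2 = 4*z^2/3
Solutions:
 u(z) = C1 - z^4/12 - 8*z^3/9


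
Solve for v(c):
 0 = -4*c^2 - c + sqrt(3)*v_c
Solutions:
 v(c) = C1 + 4*sqrt(3)*c^3/9 + sqrt(3)*c^2/6


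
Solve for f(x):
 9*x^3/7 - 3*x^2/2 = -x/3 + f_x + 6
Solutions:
 f(x) = C1 + 9*x^4/28 - x^3/2 + x^2/6 - 6*x


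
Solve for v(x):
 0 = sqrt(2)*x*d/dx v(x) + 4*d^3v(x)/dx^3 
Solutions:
 v(x) = C1 + Integral(C2*airyai(-sqrt(2)*x/2) + C3*airybi(-sqrt(2)*x/2), x)


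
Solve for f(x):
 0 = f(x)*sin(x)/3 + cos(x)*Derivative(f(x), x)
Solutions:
 f(x) = C1*cos(x)^(1/3)


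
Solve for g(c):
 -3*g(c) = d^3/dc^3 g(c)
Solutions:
 g(c) = C3*exp(-3^(1/3)*c) + (C1*sin(3^(5/6)*c/2) + C2*cos(3^(5/6)*c/2))*exp(3^(1/3)*c/2)


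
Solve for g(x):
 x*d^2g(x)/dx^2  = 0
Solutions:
 g(x) = C1 + C2*x


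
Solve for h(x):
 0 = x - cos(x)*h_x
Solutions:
 h(x) = C1 + Integral(x/cos(x), x)


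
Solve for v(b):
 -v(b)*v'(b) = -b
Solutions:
 v(b) = -sqrt(C1 + b^2)
 v(b) = sqrt(C1 + b^2)


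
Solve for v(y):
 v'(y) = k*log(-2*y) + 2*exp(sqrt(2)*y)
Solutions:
 v(y) = C1 + k*y*log(-y) + k*y*(-1 + log(2)) + sqrt(2)*exp(sqrt(2)*y)


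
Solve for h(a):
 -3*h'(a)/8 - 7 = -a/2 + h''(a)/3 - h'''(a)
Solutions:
 h(a) = C1 + C2*exp(a*(2 - sqrt(58))/12) + C3*exp(a*(2 + sqrt(58))/12) + 2*a^2/3 - 536*a/27


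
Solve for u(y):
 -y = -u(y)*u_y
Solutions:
 u(y) = -sqrt(C1 + y^2)
 u(y) = sqrt(C1 + y^2)


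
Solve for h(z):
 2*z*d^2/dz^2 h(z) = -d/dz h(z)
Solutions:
 h(z) = C1 + C2*sqrt(z)


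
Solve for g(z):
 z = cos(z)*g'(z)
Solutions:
 g(z) = C1 + Integral(z/cos(z), z)


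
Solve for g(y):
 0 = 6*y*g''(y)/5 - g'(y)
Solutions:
 g(y) = C1 + C2*y^(11/6)


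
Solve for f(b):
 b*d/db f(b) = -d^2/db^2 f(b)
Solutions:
 f(b) = C1 + C2*erf(sqrt(2)*b/2)


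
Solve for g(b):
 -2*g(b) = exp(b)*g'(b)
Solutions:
 g(b) = C1*exp(2*exp(-b))


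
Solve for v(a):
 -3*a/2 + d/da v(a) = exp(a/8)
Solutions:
 v(a) = C1 + 3*a^2/4 + 8*exp(a/8)


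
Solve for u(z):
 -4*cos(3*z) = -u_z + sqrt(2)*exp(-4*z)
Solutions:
 u(z) = C1 + 4*sin(3*z)/3 - sqrt(2)*exp(-4*z)/4


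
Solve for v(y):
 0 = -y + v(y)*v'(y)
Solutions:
 v(y) = -sqrt(C1 + y^2)
 v(y) = sqrt(C1 + y^2)


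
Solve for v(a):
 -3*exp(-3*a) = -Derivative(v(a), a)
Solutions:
 v(a) = C1 - exp(-3*a)


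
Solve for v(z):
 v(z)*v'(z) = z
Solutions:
 v(z) = -sqrt(C1 + z^2)
 v(z) = sqrt(C1 + z^2)


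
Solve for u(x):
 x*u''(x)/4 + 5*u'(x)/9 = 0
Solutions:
 u(x) = C1 + C2/x^(11/9)


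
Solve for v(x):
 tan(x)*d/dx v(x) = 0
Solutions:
 v(x) = C1


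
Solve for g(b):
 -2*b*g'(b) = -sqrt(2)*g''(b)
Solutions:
 g(b) = C1 + C2*erfi(2^(3/4)*b/2)


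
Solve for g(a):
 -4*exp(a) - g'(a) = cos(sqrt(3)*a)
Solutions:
 g(a) = C1 - 4*exp(a) - sqrt(3)*sin(sqrt(3)*a)/3


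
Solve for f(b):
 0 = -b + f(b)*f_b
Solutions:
 f(b) = -sqrt(C1 + b^2)
 f(b) = sqrt(C1 + b^2)


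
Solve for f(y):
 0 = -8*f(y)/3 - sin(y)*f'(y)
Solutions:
 f(y) = C1*(cos(y) + 1)^(4/3)/(cos(y) - 1)^(4/3)


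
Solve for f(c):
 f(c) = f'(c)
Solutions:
 f(c) = C1*exp(c)


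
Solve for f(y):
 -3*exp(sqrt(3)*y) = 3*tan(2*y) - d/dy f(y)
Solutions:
 f(y) = C1 + sqrt(3)*exp(sqrt(3)*y) - 3*log(cos(2*y))/2


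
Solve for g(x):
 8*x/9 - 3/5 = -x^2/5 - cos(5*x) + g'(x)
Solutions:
 g(x) = C1 + x^3/15 + 4*x^2/9 - 3*x/5 + sin(5*x)/5


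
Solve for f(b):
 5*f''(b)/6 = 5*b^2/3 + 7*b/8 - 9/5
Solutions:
 f(b) = C1 + C2*b + b^4/6 + 7*b^3/40 - 27*b^2/25


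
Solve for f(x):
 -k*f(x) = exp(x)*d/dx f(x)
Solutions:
 f(x) = C1*exp(k*exp(-x))


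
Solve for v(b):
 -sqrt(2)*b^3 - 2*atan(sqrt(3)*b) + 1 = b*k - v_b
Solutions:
 v(b) = C1 + sqrt(2)*b^4/4 + b^2*k/2 + 2*b*atan(sqrt(3)*b) - b - sqrt(3)*log(3*b^2 + 1)/3


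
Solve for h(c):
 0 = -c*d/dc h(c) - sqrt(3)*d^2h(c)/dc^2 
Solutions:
 h(c) = C1 + C2*erf(sqrt(2)*3^(3/4)*c/6)


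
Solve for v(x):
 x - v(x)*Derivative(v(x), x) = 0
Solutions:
 v(x) = -sqrt(C1 + x^2)
 v(x) = sqrt(C1 + x^2)


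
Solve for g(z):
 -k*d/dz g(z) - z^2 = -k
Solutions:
 g(z) = C1 + z - z^3/(3*k)


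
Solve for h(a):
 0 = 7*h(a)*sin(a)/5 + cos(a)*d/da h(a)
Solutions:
 h(a) = C1*cos(a)^(7/5)


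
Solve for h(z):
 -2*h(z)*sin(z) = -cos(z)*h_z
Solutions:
 h(z) = C1/cos(z)^2


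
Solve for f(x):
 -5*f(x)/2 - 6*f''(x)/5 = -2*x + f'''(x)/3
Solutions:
 f(x) = C1*exp(x*(-24 + 24*6^(2/3)/(25*sqrt(1201) + 913)^(1/3) + 6^(1/3)*(25*sqrt(1201) + 913)^(1/3))/20)*sin(2^(1/3)*3^(1/6)*x*(-3^(2/3)*(25*sqrt(1201) + 913)^(1/3) + 72*2^(1/3)/(25*sqrt(1201) + 913)^(1/3))/20) + C2*exp(x*(-24 + 24*6^(2/3)/(25*sqrt(1201) + 913)^(1/3) + 6^(1/3)*(25*sqrt(1201) + 913)^(1/3))/20)*cos(2^(1/3)*3^(1/6)*x*(-3^(2/3)*(25*sqrt(1201) + 913)^(1/3) + 72*2^(1/3)/(25*sqrt(1201) + 913)^(1/3))/20) + C3*exp(-x*(24*6^(2/3)/(25*sqrt(1201) + 913)^(1/3) + 12 + 6^(1/3)*(25*sqrt(1201) + 913)^(1/3))/10) + 4*x/5


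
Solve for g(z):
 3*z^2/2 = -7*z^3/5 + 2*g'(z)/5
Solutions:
 g(z) = C1 + 7*z^4/8 + 5*z^3/4


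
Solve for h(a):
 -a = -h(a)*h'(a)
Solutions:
 h(a) = -sqrt(C1 + a^2)
 h(a) = sqrt(C1 + a^2)


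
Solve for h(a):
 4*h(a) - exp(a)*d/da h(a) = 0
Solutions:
 h(a) = C1*exp(-4*exp(-a))


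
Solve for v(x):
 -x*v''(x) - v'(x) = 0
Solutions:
 v(x) = C1 + C2*log(x)


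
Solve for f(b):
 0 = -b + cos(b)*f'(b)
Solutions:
 f(b) = C1 + Integral(b/cos(b), b)


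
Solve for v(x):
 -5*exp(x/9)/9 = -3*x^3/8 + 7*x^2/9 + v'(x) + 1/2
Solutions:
 v(x) = C1 + 3*x^4/32 - 7*x^3/27 - x/2 - 5*exp(x/9)


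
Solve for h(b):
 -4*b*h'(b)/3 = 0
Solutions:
 h(b) = C1


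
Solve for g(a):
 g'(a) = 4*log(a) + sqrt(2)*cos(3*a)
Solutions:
 g(a) = C1 + 4*a*log(a) - 4*a + sqrt(2)*sin(3*a)/3


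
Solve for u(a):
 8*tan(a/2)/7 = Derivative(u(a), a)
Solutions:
 u(a) = C1 - 16*log(cos(a/2))/7


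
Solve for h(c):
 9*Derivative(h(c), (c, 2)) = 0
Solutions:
 h(c) = C1 + C2*c


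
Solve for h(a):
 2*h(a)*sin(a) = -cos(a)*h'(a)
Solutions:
 h(a) = C1*cos(a)^2


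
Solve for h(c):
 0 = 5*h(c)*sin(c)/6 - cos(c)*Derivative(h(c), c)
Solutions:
 h(c) = C1/cos(c)^(5/6)


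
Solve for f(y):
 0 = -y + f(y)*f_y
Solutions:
 f(y) = -sqrt(C1 + y^2)
 f(y) = sqrt(C1 + y^2)


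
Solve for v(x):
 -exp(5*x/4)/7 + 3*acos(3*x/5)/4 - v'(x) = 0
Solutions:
 v(x) = C1 + 3*x*acos(3*x/5)/4 - sqrt(25 - 9*x^2)/4 - 4*exp(5*x/4)/35


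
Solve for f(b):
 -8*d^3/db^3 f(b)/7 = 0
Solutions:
 f(b) = C1 + C2*b + C3*b^2


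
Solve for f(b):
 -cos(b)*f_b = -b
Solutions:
 f(b) = C1 + Integral(b/cos(b), b)


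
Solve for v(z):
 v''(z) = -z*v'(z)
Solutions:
 v(z) = C1 + C2*erf(sqrt(2)*z/2)


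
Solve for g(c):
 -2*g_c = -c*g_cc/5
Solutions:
 g(c) = C1 + C2*c^11


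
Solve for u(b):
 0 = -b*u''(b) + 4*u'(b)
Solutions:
 u(b) = C1 + C2*b^5


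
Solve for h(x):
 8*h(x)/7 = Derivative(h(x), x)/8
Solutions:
 h(x) = C1*exp(64*x/7)


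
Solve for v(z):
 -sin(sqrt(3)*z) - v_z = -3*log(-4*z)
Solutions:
 v(z) = C1 + 3*z*log(-z) - 3*z + 6*z*log(2) + sqrt(3)*cos(sqrt(3)*z)/3


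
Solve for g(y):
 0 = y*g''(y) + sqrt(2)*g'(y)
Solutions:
 g(y) = C1 + C2*y^(1 - sqrt(2))


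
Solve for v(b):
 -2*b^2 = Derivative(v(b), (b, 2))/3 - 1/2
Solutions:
 v(b) = C1 + C2*b - b^4/2 + 3*b^2/4


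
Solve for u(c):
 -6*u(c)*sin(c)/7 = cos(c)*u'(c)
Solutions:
 u(c) = C1*cos(c)^(6/7)


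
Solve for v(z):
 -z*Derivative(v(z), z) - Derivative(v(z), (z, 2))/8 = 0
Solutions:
 v(z) = C1 + C2*erf(2*z)


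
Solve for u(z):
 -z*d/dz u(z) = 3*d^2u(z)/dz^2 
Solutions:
 u(z) = C1 + C2*erf(sqrt(6)*z/6)


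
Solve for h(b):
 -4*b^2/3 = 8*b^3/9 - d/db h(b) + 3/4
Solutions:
 h(b) = C1 + 2*b^4/9 + 4*b^3/9 + 3*b/4


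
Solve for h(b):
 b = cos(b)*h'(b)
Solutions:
 h(b) = C1 + Integral(b/cos(b), b)


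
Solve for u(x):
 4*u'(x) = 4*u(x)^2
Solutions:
 u(x) = -1/(C1 + x)


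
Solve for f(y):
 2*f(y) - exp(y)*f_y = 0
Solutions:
 f(y) = C1*exp(-2*exp(-y))


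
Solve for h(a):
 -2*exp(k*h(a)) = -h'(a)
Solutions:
 h(a) = Piecewise((log(-1/(C1*k + 2*a*k))/k, Ne(k, 0)), (nan, True))
 h(a) = Piecewise((C1 + 2*a, Eq(k, 0)), (nan, True))


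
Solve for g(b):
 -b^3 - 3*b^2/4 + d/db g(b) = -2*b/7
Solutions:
 g(b) = C1 + b^4/4 + b^3/4 - b^2/7


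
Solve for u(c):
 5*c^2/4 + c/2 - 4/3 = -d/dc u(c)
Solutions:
 u(c) = C1 - 5*c^3/12 - c^2/4 + 4*c/3


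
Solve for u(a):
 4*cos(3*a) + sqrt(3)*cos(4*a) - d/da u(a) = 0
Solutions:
 u(a) = C1 + 4*sin(3*a)/3 + sqrt(3)*sin(4*a)/4


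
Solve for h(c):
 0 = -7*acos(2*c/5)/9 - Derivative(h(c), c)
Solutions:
 h(c) = C1 - 7*c*acos(2*c/5)/9 + 7*sqrt(25 - 4*c^2)/18


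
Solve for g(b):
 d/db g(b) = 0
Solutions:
 g(b) = C1


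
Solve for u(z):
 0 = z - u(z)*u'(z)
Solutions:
 u(z) = -sqrt(C1 + z^2)
 u(z) = sqrt(C1 + z^2)


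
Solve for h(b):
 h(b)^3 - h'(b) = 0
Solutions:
 h(b) = -sqrt(2)*sqrt(-1/(C1 + b))/2
 h(b) = sqrt(2)*sqrt(-1/(C1 + b))/2


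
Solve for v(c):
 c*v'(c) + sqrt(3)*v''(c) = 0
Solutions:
 v(c) = C1 + C2*erf(sqrt(2)*3^(3/4)*c/6)


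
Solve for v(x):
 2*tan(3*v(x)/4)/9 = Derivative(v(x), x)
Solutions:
 v(x) = -4*asin(C1*exp(x/6))/3 + 4*pi/3
 v(x) = 4*asin(C1*exp(x/6))/3


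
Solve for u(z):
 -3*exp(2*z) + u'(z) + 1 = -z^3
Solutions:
 u(z) = C1 - z^4/4 - z + 3*exp(2*z)/2


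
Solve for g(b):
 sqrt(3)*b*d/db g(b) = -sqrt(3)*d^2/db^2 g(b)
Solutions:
 g(b) = C1 + C2*erf(sqrt(2)*b/2)


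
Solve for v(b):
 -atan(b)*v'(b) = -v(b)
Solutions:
 v(b) = C1*exp(Integral(1/atan(b), b))


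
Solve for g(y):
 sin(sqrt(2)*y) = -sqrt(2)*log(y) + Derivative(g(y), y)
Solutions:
 g(y) = C1 + sqrt(2)*y*(log(y) - 1) - sqrt(2)*cos(sqrt(2)*y)/2


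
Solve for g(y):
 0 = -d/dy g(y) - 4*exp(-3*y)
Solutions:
 g(y) = C1 + 4*exp(-3*y)/3


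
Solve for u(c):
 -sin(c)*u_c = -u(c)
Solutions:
 u(c) = C1*sqrt(cos(c) - 1)/sqrt(cos(c) + 1)


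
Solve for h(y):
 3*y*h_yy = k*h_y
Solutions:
 h(y) = C1 + y^(re(k)/3 + 1)*(C2*sin(log(y)*Abs(im(k))/3) + C3*cos(log(y)*im(k)/3))


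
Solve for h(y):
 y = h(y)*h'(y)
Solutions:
 h(y) = -sqrt(C1 + y^2)
 h(y) = sqrt(C1 + y^2)


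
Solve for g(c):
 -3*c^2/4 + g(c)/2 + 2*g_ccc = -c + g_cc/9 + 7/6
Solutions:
 g(c) = C1*exp(c*((81*sqrt(59043) + 19682)^(-1/3) + 2 + (81*sqrt(59043) + 19682)^(1/3))/108)*sin(sqrt(3)*c*(-(81*sqrt(59043) + 19682)^(1/3) + (81*sqrt(59043) + 19682)^(-1/3))/108) + C2*exp(c*((81*sqrt(59043) + 19682)^(-1/3) + 2 + (81*sqrt(59043) + 19682)^(1/3))/108)*cos(sqrt(3)*c*(-(81*sqrt(59043) + 19682)^(1/3) + (81*sqrt(59043) + 19682)^(-1/3))/108) + C3*exp(c*(-(81*sqrt(59043) + 19682)^(1/3) - 1/(81*sqrt(59043) + 19682)^(1/3) + 1)/54) + 3*c^2/2 - 2*c + 3


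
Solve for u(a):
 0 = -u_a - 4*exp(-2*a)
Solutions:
 u(a) = C1 + 2*exp(-2*a)


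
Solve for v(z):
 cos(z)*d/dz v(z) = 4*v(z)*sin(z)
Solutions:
 v(z) = C1/cos(z)^4


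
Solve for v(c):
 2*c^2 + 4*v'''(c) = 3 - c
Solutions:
 v(c) = C1 + C2*c + C3*c^2 - c^5/120 - c^4/96 + c^3/8


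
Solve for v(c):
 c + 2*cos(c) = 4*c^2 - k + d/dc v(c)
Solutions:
 v(c) = C1 - 4*c^3/3 + c^2/2 + c*k + 2*sin(c)


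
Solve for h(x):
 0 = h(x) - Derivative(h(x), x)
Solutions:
 h(x) = C1*exp(x)


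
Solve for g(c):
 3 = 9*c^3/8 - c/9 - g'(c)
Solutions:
 g(c) = C1 + 9*c^4/32 - c^2/18 - 3*c


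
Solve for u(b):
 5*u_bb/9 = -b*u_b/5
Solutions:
 u(b) = C1 + C2*erf(3*sqrt(2)*b/10)


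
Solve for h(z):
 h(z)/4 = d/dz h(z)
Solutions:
 h(z) = C1*exp(z/4)


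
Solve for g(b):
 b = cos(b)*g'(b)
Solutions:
 g(b) = C1 + Integral(b/cos(b), b)


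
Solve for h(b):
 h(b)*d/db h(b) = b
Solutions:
 h(b) = -sqrt(C1 + b^2)
 h(b) = sqrt(C1 + b^2)


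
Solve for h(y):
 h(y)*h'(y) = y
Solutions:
 h(y) = -sqrt(C1 + y^2)
 h(y) = sqrt(C1 + y^2)


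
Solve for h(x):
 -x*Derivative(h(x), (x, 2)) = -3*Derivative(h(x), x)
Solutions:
 h(x) = C1 + C2*x^4


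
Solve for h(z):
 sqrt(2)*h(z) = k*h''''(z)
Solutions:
 h(z) = C1*exp(-2^(1/8)*z*(1/k)^(1/4)) + C2*exp(2^(1/8)*z*(1/k)^(1/4)) + C3*exp(-2^(1/8)*I*z*(1/k)^(1/4)) + C4*exp(2^(1/8)*I*z*(1/k)^(1/4))


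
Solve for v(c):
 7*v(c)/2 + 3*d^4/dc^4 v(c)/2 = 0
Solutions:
 v(c) = (C1*sin(sqrt(2)*3^(3/4)*7^(1/4)*c/6) + C2*cos(sqrt(2)*3^(3/4)*7^(1/4)*c/6))*exp(-sqrt(2)*3^(3/4)*7^(1/4)*c/6) + (C3*sin(sqrt(2)*3^(3/4)*7^(1/4)*c/6) + C4*cos(sqrt(2)*3^(3/4)*7^(1/4)*c/6))*exp(sqrt(2)*3^(3/4)*7^(1/4)*c/6)


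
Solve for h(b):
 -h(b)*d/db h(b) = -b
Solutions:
 h(b) = -sqrt(C1 + b^2)
 h(b) = sqrt(C1 + b^2)


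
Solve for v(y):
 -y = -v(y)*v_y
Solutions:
 v(y) = -sqrt(C1 + y^2)
 v(y) = sqrt(C1 + y^2)


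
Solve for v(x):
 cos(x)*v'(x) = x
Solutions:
 v(x) = C1 + Integral(x/cos(x), x)


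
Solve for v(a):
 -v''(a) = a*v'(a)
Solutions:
 v(a) = C1 + C2*erf(sqrt(2)*a/2)


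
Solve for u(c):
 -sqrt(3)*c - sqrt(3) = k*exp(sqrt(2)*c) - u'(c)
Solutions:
 u(c) = C1 + sqrt(3)*c^2/2 + sqrt(3)*c + sqrt(2)*k*exp(sqrt(2)*c)/2


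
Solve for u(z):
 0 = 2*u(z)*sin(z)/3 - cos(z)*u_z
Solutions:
 u(z) = C1/cos(z)^(2/3)


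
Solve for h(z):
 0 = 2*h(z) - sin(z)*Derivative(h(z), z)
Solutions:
 h(z) = C1*(cos(z) - 1)/(cos(z) + 1)


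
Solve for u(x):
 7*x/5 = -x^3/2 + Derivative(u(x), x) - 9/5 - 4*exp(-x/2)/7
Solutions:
 u(x) = C1 + x^4/8 + 7*x^2/10 + 9*x/5 - 8*exp(-x/2)/7


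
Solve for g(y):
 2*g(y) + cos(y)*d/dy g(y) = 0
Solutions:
 g(y) = C1*(sin(y) - 1)/(sin(y) + 1)


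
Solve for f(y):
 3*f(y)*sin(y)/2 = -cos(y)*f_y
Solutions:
 f(y) = C1*cos(y)^(3/2)


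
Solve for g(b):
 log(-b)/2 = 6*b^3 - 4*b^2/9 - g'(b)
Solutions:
 g(b) = C1 + 3*b^4/2 - 4*b^3/27 - b*log(-b)/2 + b/2


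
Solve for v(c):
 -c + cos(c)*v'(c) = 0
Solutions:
 v(c) = C1 + Integral(c/cos(c), c)


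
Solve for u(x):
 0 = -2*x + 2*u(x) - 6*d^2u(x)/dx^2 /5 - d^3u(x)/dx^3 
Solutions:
 u(x) = C1*exp(-x*(4/(5*sqrt(545) + 117)^(1/3) + 4 + (5*sqrt(545) + 117)^(1/3))/10)*sin(sqrt(3)*x*(-(5*sqrt(545) + 117)^(1/3) + 4/(5*sqrt(545) + 117)^(1/3))/10) + C2*exp(-x*(4/(5*sqrt(545) + 117)^(1/3) + 4 + (5*sqrt(545) + 117)^(1/3))/10)*cos(sqrt(3)*x*(-(5*sqrt(545) + 117)^(1/3) + 4/(5*sqrt(545) + 117)^(1/3))/10) + C3*exp(x*(-2 + 4/(5*sqrt(545) + 117)^(1/3) + (5*sqrt(545) + 117)^(1/3))/5) + x


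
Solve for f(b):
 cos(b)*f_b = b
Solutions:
 f(b) = C1 + Integral(b/cos(b), b)


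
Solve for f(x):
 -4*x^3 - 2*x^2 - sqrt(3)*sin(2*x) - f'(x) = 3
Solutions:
 f(x) = C1 - x^4 - 2*x^3/3 - 3*x + sqrt(3)*cos(2*x)/2


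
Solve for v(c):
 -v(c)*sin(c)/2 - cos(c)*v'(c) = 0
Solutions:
 v(c) = C1*sqrt(cos(c))


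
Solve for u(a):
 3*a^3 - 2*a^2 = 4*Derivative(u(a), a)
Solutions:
 u(a) = C1 + 3*a^4/16 - a^3/6


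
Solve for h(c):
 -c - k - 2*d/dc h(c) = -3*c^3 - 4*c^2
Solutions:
 h(c) = C1 + 3*c^4/8 + 2*c^3/3 - c^2/4 - c*k/2


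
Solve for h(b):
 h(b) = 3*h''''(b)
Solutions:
 h(b) = C1*exp(-3^(3/4)*b/3) + C2*exp(3^(3/4)*b/3) + C3*sin(3^(3/4)*b/3) + C4*cos(3^(3/4)*b/3)


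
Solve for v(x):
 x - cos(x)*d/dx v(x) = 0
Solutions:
 v(x) = C1 + Integral(x/cos(x), x)


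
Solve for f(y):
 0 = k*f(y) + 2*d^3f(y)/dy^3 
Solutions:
 f(y) = C1*exp(2^(2/3)*y*(-k)^(1/3)/2) + C2*exp(2^(2/3)*y*(-k)^(1/3)*(-1 + sqrt(3)*I)/4) + C3*exp(-2^(2/3)*y*(-k)^(1/3)*(1 + sqrt(3)*I)/4)


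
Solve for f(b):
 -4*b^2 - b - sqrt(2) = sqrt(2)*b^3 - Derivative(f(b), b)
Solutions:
 f(b) = C1 + sqrt(2)*b^4/4 + 4*b^3/3 + b^2/2 + sqrt(2)*b


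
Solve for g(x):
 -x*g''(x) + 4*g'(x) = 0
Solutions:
 g(x) = C1 + C2*x^5


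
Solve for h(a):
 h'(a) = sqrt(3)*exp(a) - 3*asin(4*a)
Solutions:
 h(a) = C1 - 3*a*asin(4*a) - 3*sqrt(1 - 16*a^2)/4 + sqrt(3)*exp(a)


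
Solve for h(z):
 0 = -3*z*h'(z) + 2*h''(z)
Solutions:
 h(z) = C1 + C2*erfi(sqrt(3)*z/2)


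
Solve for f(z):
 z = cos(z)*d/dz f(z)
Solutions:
 f(z) = C1 + Integral(z/cos(z), z)


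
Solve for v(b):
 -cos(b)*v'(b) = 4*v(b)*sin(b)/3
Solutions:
 v(b) = C1*cos(b)^(4/3)


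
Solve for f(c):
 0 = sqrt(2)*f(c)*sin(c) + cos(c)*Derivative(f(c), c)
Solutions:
 f(c) = C1*cos(c)^(sqrt(2))


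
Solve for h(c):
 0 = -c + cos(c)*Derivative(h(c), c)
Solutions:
 h(c) = C1 + Integral(c/cos(c), c)


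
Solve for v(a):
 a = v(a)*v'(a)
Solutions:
 v(a) = -sqrt(C1 + a^2)
 v(a) = sqrt(C1 + a^2)


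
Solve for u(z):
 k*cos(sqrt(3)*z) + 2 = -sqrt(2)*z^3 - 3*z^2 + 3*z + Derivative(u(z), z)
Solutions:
 u(z) = C1 + sqrt(3)*k*sin(sqrt(3)*z)/3 + sqrt(2)*z^4/4 + z^3 - 3*z^2/2 + 2*z


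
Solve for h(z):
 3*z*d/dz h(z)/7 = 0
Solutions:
 h(z) = C1


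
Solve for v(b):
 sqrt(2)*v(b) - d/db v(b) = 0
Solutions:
 v(b) = C1*exp(sqrt(2)*b)


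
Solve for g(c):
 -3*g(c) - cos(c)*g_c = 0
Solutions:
 g(c) = C1*(sin(c) - 1)^(3/2)/(sin(c) + 1)^(3/2)


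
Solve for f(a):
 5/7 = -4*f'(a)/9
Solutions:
 f(a) = C1 - 45*a/28


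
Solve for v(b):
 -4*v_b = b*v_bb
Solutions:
 v(b) = C1 + C2/b^3


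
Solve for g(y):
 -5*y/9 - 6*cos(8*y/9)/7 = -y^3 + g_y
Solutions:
 g(y) = C1 + y^4/4 - 5*y^2/18 - 27*sin(8*y/9)/28


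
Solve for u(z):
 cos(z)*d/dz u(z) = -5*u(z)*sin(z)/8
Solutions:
 u(z) = C1*cos(z)^(5/8)


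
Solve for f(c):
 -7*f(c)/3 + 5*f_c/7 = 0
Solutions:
 f(c) = C1*exp(49*c/15)


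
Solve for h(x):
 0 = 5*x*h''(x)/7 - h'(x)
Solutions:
 h(x) = C1 + C2*x^(12/5)


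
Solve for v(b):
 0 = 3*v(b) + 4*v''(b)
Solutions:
 v(b) = C1*sin(sqrt(3)*b/2) + C2*cos(sqrt(3)*b/2)


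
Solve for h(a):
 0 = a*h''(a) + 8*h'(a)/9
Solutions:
 h(a) = C1 + C2*a^(1/9)


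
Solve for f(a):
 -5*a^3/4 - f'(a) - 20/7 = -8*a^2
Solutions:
 f(a) = C1 - 5*a^4/16 + 8*a^3/3 - 20*a/7


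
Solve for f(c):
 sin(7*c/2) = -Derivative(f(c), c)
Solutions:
 f(c) = C1 + 2*cos(7*c/2)/7


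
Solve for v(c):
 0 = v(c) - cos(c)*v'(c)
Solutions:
 v(c) = C1*sqrt(sin(c) + 1)/sqrt(sin(c) - 1)


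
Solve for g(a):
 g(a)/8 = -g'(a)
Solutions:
 g(a) = C1*exp(-a/8)


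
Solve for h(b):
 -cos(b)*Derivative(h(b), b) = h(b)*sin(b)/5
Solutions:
 h(b) = C1*cos(b)^(1/5)


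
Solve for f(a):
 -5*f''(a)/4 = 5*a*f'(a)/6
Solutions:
 f(a) = C1 + C2*erf(sqrt(3)*a/3)


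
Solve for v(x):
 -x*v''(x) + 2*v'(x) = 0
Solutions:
 v(x) = C1 + C2*x^3


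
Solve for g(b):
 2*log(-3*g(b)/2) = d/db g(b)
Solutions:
 -Integral(1/(log(-_y) - log(2) + log(3)), (_y, g(b)))/2 = C1 - b


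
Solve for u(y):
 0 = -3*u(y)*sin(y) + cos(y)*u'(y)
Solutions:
 u(y) = C1/cos(y)^3


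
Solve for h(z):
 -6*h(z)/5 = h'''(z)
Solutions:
 h(z) = C3*exp(-5^(2/3)*6^(1/3)*z/5) + (C1*sin(2^(1/3)*3^(5/6)*5^(2/3)*z/10) + C2*cos(2^(1/3)*3^(5/6)*5^(2/3)*z/10))*exp(5^(2/3)*6^(1/3)*z/10)


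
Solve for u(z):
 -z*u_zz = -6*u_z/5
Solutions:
 u(z) = C1 + C2*z^(11/5)


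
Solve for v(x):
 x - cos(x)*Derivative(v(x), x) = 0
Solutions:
 v(x) = C1 + Integral(x/cos(x), x)


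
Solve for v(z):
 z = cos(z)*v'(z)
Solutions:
 v(z) = C1 + Integral(z/cos(z), z)


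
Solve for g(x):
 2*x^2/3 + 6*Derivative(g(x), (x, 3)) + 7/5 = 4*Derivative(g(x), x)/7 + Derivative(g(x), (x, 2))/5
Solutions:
 g(x) = C1 + C2*exp(x*(7 - sqrt(16849))/420) + C3*exp(x*(7 + sqrt(16849))/420) + 7*x^3/18 - 49*x^2/120 + 32683*x/1200


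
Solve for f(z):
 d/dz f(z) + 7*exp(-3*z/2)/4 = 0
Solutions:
 f(z) = C1 + 7*exp(-3*z/2)/6


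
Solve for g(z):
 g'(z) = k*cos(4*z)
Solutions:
 g(z) = C1 + k*sin(4*z)/4


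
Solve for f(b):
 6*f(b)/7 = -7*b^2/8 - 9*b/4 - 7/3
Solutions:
 f(b) = -49*b^2/48 - 21*b/8 - 49/18


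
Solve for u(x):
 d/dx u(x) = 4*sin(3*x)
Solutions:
 u(x) = C1 - 4*cos(3*x)/3


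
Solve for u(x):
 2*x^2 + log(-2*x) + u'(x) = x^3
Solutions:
 u(x) = C1 + x^4/4 - 2*x^3/3 - x*log(-x) + x*(1 - log(2))


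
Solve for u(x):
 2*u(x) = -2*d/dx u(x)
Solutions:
 u(x) = C1*exp(-x)


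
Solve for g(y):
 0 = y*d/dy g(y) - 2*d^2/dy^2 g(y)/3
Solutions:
 g(y) = C1 + C2*erfi(sqrt(3)*y/2)


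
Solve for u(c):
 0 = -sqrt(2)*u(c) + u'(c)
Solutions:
 u(c) = C1*exp(sqrt(2)*c)


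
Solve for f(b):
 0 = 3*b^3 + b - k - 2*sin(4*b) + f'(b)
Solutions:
 f(b) = C1 - 3*b^4/4 - b^2/2 + b*k - cos(4*b)/2


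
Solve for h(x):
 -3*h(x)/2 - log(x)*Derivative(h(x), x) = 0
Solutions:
 h(x) = C1*exp(-3*li(x)/2)


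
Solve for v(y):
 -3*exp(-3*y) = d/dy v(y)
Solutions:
 v(y) = C1 + exp(-3*y)


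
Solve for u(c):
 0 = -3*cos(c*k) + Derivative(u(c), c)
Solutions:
 u(c) = C1 + 3*sin(c*k)/k


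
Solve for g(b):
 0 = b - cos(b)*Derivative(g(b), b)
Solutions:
 g(b) = C1 + Integral(b/cos(b), b)


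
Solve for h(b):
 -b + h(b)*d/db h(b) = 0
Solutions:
 h(b) = -sqrt(C1 + b^2)
 h(b) = sqrt(C1 + b^2)


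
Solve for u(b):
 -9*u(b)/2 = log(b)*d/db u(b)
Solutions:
 u(b) = C1*exp(-9*li(b)/2)


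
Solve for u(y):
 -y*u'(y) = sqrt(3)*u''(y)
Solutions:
 u(y) = C1 + C2*erf(sqrt(2)*3^(3/4)*y/6)


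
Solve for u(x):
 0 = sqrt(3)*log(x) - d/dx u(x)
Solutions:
 u(x) = C1 + sqrt(3)*x*log(x) - sqrt(3)*x


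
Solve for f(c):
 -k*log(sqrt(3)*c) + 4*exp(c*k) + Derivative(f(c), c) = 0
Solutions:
 f(c) = C1 + c*k*log(c) + c*k*(-1 + log(3)/2) + Piecewise((-4*exp(c*k)/k, Ne(k, 0)), (-4*c, True))


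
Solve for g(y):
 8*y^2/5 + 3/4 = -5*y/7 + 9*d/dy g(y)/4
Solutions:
 g(y) = C1 + 32*y^3/135 + 10*y^2/63 + y/3


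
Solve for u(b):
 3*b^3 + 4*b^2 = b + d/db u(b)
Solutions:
 u(b) = C1 + 3*b^4/4 + 4*b^3/3 - b^2/2


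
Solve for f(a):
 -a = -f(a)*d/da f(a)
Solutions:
 f(a) = -sqrt(C1 + a^2)
 f(a) = sqrt(C1 + a^2)


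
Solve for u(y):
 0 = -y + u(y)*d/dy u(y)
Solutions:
 u(y) = -sqrt(C1 + y^2)
 u(y) = sqrt(C1 + y^2)


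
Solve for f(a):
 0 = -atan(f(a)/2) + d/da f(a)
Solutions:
 Integral(1/atan(_y/2), (_y, f(a))) = C1 + a


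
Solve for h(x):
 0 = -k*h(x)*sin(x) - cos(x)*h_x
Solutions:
 h(x) = C1*exp(k*log(cos(x)))


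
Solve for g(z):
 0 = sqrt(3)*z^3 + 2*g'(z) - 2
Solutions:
 g(z) = C1 - sqrt(3)*z^4/8 + z


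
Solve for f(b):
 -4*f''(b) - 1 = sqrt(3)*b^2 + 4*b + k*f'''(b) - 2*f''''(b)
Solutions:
 f(b) = C1 + C2*b + C3*exp(b*(k - sqrt(k^2 + 32))/4) + C4*exp(b*(k + sqrt(k^2 + 32))/4) - sqrt(3)*b^4/48 + b^3*(sqrt(3)*k - 8)/48 + b^2*(-sqrt(3)*k^2 + 8*k - 8*sqrt(3) - 8)/64


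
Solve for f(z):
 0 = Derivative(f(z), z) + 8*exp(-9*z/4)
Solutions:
 f(z) = C1 + 32*exp(-9*z/4)/9


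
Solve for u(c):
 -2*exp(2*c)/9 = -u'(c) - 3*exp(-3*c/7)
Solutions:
 u(c) = C1 + exp(2*c)/9 + 7*exp(-3*c/7)


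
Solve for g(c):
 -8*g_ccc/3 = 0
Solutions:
 g(c) = C1 + C2*c + C3*c^2


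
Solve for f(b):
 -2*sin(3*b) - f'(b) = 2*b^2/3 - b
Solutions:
 f(b) = C1 - 2*b^3/9 + b^2/2 + 2*cos(3*b)/3


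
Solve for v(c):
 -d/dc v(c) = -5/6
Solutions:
 v(c) = C1 + 5*c/6


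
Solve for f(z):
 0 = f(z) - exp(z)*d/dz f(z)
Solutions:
 f(z) = C1*exp(-exp(-z))


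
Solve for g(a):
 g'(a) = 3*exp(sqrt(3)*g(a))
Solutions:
 g(a) = sqrt(3)*(2*log(-1/(C1 + 3*a)) - log(3))/6


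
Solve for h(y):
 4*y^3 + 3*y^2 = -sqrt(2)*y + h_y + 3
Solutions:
 h(y) = C1 + y^4 + y^3 + sqrt(2)*y^2/2 - 3*y


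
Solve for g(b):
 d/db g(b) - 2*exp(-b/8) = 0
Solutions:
 g(b) = C1 - 16*exp(-b/8)


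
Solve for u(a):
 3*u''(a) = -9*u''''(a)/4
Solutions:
 u(a) = C1 + C2*a + C3*sin(2*sqrt(3)*a/3) + C4*cos(2*sqrt(3)*a/3)


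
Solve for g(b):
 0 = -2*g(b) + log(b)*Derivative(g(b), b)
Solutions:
 g(b) = C1*exp(2*li(b))


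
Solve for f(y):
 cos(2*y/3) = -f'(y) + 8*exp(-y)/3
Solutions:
 f(y) = C1 - 3*sin(2*y/3)/2 - 8*exp(-y)/3


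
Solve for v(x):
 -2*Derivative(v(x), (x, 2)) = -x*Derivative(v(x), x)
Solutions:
 v(x) = C1 + C2*erfi(x/2)


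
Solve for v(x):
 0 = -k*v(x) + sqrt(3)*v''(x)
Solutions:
 v(x) = C1*exp(-3^(3/4)*sqrt(k)*x/3) + C2*exp(3^(3/4)*sqrt(k)*x/3)


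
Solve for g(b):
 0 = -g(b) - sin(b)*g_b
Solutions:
 g(b) = C1*sqrt(cos(b) + 1)/sqrt(cos(b) - 1)


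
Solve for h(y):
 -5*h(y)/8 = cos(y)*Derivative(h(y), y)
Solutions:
 h(y) = C1*(sin(y) - 1)^(5/16)/(sin(y) + 1)^(5/16)


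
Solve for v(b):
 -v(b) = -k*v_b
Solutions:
 v(b) = C1*exp(b/k)


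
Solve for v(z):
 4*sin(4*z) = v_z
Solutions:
 v(z) = C1 - cos(4*z)


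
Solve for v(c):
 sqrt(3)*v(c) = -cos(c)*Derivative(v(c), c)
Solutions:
 v(c) = C1*(sin(c) - 1)^(sqrt(3)/2)/(sin(c) + 1)^(sqrt(3)/2)


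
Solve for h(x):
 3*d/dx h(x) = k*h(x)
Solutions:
 h(x) = C1*exp(k*x/3)


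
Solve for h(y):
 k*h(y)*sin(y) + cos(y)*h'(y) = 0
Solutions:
 h(y) = C1*exp(k*log(cos(y)))


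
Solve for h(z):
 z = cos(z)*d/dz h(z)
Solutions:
 h(z) = C1 + Integral(z/cos(z), z)


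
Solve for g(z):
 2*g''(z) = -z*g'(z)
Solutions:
 g(z) = C1 + C2*erf(z/2)


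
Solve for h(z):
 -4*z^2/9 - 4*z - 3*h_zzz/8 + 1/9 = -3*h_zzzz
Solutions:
 h(z) = C1 + C2*z + C3*z^2 + C4*exp(z/8) - 8*z^5/405 - 100*z^4/81 - 3196*z^3/81


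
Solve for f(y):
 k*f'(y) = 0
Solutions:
 f(y) = C1


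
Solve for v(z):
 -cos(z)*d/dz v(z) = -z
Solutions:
 v(z) = C1 + Integral(z/cos(z), z)


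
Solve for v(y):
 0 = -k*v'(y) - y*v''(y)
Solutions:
 v(y) = C1 + y^(1 - re(k))*(C2*sin(log(y)*Abs(im(k))) + C3*cos(log(y)*im(k)))


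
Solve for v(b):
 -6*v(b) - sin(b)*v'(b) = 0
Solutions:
 v(b) = C1*(cos(b)^3 + 3*cos(b)^2 + 3*cos(b) + 1)/(cos(b)^3 - 3*cos(b)^2 + 3*cos(b) - 1)


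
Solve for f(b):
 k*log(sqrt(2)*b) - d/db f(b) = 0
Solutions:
 f(b) = C1 + b*k*log(b) - b*k + b*k*log(2)/2


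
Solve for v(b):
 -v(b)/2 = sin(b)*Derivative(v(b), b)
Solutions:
 v(b) = C1*(cos(b) + 1)^(1/4)/(cos(b) - 1)^(1/4)


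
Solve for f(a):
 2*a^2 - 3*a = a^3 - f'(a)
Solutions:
 f(a) = C1 + a^4/4 - 2*a^3/3 + 3*a^2/2


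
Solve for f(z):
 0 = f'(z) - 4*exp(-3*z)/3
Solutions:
 f(z) = C1 - 4*exp(-3*z)/9


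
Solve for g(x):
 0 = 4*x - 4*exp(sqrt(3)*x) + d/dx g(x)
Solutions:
 g(x) = C1 - 2*x^2 + 4*sqrt(3)*exp(sqrt(3)*x)/3


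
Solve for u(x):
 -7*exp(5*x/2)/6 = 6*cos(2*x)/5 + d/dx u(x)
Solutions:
 u(x) = C1 - 7*exp(5*x/2)/15 - 3*sin(2*x)/5


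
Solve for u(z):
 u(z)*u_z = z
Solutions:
 u(z) = -sqrt(C1 + z^2)
 u(z) = sqrt(C1 + z^2)


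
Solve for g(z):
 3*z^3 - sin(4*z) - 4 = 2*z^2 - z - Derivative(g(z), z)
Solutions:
 g(z) = C1 - 3*z^4/4 + 2*z^3/3 - z^2/2 + 4*z - cos(4*z)/4


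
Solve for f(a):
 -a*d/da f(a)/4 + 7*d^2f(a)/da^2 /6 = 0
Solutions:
 f(a) = C1 + C2*erfi(sqrt(21)*a/14)


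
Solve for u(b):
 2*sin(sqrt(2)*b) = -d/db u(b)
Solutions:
 u(b) = C1 + sqrt(2)*cos(sqrt(2)*b)


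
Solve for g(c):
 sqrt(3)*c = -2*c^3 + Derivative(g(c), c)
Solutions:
 g(c) = C1 + c^4/2 + sqrt(3)*c^2/2


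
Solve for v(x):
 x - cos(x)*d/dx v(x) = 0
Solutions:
 v(x) = C1 + Integral(x/cos(x), x)


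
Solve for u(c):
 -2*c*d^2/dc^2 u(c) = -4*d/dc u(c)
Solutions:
 u(c) = C1 + C2*c^3


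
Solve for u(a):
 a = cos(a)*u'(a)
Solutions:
 u(a) = C1 + Integral(a/cos(a), a)


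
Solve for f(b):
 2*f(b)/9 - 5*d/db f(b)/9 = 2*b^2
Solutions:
 f(b) = C1*exp(2*b/5) + 9*b^2 + 45*b + 225/2


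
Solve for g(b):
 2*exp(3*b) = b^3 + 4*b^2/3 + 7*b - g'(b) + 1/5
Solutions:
 g(b) = C1 + b^4/4 + 4*b^3/9 + 7*b^2/2 + b/5 - 2*exp(3*b)/3


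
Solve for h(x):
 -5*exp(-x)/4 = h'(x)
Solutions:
 h(x) = C1 + 5*exp(-x)/4


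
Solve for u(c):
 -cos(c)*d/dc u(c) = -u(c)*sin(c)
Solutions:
 u(c) = C1/cos(c)


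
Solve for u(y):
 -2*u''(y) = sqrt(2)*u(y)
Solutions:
 u(y) = C1*sin(2^(3/4)*y/2) + C2*cos(2^(3/4)*y/2)


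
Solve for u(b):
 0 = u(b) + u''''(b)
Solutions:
 u(b) = (C1*sin(sqrt(2)*b/2) + C2*cos(sqrt(2)*b/2))*exp(-sqrt(2)*b/2) + (C3*sin(sqrt(2)*b/2) + C4*cos(sqrt(2)*b/2))*exp(sqrt(2)*b/2)


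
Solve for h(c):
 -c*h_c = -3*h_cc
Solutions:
 h(c) = C1 + C2*erfi(sqrt(6)*c/6)


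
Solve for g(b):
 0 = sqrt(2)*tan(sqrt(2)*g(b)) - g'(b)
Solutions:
 g(b) = sqrt(2)*(pi - asin(C1*exp(2*b)))/2
 g(b) = sqrt(2)*asin(C1*exp(2*b))/2


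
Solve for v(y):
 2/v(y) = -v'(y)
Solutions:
 v(y) = -sqrt(C1 - 4*y)
 v(y) = sqrt(C1 - 4*y)


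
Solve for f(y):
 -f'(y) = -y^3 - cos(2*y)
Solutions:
 f(y) = C1 + y^4/4 + sin(2*y)/2


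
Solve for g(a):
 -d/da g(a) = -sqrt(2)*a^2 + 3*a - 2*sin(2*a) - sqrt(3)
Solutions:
 g(a) = C1 + sqrt(2)*a^3/3 - 3*a^2/2 + sqrt(3)*a - cos(2*a)


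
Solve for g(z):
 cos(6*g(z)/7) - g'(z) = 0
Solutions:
 -z - 7*log(sin(6*g(z)/7) - 1)/12 + 7*log(sin(6*g(z)/7) + 1)/12 = C1


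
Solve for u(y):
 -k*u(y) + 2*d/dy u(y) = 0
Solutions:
 u(y) = C1*exp(k*y/2)


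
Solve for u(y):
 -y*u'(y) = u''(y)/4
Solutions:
 u(y) = C1 + C2*erf(sqrt(2)*y)


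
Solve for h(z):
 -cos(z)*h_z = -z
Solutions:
 h(z) = C1 + Integral(z/cos(z), z)


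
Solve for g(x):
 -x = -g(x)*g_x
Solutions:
 g(x) = -sqrt(C1 + x^2)
 g(x) = sqrt(C1 + x^2)


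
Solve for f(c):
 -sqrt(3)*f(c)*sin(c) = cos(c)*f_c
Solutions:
 f(c) = C1*cos(c)^(sqrt(3))


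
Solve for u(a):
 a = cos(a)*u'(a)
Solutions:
 u(a) = C1 + Integral(a/cos(a), a)


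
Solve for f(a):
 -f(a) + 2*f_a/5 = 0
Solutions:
 f(a) = C1*exp(5*a/2)


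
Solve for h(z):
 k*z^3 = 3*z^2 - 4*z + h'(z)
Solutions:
 h(z) = C1 + k*z^4/4 - z^3 + 2*z^2


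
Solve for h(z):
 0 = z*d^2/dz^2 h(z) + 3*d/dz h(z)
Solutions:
 h(z) = C1 + C2/z^2


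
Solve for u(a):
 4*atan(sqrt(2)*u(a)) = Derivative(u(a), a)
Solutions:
 Integral(1/atan(sqrt(2)*_y), (_y, u(a))) = C1 + 4*a


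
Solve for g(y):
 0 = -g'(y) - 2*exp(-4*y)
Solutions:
 g(y) = C1 + exp(-4*y)/2


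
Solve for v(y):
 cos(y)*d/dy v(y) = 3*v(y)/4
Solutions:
 v(y) = C1*(sin(y) + 1)^(3/8)/(sin(y) - 1)^(3/8)


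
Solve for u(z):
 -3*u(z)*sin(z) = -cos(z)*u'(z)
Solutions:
 u(z) = C1/cos(z)^3


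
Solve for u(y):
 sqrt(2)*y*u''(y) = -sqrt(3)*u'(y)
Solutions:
 u(y) = C1 + C2*y^(1 - sqrt(6)/2)


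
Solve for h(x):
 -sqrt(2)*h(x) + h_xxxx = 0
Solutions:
 h(x) = C1*exp(-2^(1/8)*x) + C2*exp(2^(1/8)*x) + C3*sin(2^(1/8)*x) + C4*cos(2^(1/8)*x)


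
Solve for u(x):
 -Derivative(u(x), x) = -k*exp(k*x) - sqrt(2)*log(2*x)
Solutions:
 u(x) = C1 + sqrt(2)*x*log(x) + sqrt(2)*x*(-1 + log(2)) + exp(k*x)


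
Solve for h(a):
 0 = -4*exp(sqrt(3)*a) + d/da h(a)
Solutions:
 h(a) = C1 + 4*sqrt(3)*exp(sqrt(3)*a)/3


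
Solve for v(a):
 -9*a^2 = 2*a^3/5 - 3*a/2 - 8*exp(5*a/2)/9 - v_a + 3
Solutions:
 v(a) = C1 + a^4/10 + 3*a^3 - 3*a^2/4 + 3*a - 16*exp(5*a/2)/45


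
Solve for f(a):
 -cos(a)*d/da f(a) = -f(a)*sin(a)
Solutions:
 f(a) = C1/cos(a)


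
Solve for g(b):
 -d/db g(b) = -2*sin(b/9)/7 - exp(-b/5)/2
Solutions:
 g(b) = C1 - 18*cos(b/9)/7 - 5*exp(-b/5)/2


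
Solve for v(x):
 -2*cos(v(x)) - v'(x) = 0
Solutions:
 v(x) = pi - asin((C1 + exp(4*x))/(C1 - exp(4*x)))
 v(x) = asin((C1 + exp(4*x))/(C1 - exp(4*x)))


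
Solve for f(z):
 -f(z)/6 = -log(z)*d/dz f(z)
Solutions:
 f(z) = C1*exp(li(z)/6)


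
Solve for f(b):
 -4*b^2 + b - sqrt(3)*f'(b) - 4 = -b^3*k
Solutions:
 f(b) = C1 + sqrt(3)*b^4*k/12 - 4*sqrt(3)*b^3/9 + sqrt(3)*b^2/6 - 4*sqrt(3)*b/3


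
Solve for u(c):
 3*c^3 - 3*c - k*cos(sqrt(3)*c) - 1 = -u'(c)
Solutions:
 u(c) = C1 - 3*c^4/4 + 3*c^2/2 + c + sqrt(3)*k*sin(sqrt(3)*c)/3


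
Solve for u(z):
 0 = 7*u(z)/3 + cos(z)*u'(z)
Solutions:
 u(z) = C1*(sin(z) - 1)^(7/6)/(sin(z) + 1)^(7/6)


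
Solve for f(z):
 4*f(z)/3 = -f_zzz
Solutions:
 f(z) = C3*exp(-6^(2/3)*z/3) + (C1*sin(2^(2/3)*3^(1/6)*z/2) + C2*cos(2^(2/3)*3^(1/6)*z/2))*exp(6^(2/3)*z/6)
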